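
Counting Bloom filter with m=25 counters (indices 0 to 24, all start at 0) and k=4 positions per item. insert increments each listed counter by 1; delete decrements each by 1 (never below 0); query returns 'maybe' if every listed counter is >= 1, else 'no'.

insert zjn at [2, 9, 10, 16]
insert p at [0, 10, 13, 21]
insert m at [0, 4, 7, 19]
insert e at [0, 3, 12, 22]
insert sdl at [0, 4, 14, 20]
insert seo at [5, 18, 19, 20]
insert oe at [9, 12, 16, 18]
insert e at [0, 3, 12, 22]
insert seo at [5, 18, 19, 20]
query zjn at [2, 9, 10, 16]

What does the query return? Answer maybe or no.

Step 1: insert zjn at [2, 9, 10, 16] -> counters=[0,0,1,0,0,0,0,0,0,1,1,0,0,0,0,0,1,0,0,0,0,0,0,0,0]
Step 2: insert p at [0, 10, 13, 21] -> counters=[1,0,1,0,0,0,0,0,0,1,2,0,0,1,0,0,1,0,0,0,0,1,0,0,0]
Step 3: insert m at [0, 4, 7, 19] -> counters=[2,0,1,0,1,0,0,1,0,1,2,0,0,1,0,0,1,0,0,1,0,1,0,0,0]
Step 4: insert e at [0, 3, 12, 22] -> counters=[3,0,1,1,1,0,0,1,0,1,2,0,1,1,0,0,1,0,0,1,0,1,1,0,0]
Step 5: insert sdl at [0, 4, 14, 20] -> counters=[4,0,1,1,2,0,0,1,0,1,2,0,1,1,1,0,1,0,0,1,1,1,1,0,0]
Step 6: insert seo at [5, 18, 19, 20] -> counters=[4,0,1,1,2,1,0,1,0,1,2,0,1,1,1,0,1,0,1,2,2,1,1,0,0]
Step 7: insert oe at [9, 12, 16, 18] -> counters=[4,0,1,1,2,1,0,1,0,2,2,0,2,1,1,0,2,0,2,2,2,1,1,0,0]
Step 8: insert e at [0, 3, 12, 22] -> counters=[5,0,1,2,2,1,0,1,0,2,2,0,3,1,1,0,2,0,2,2,2,1,2,0,0]
Step 9: insert seo at [5, 18, 19, 20] -> counters=[5,0,1,2,2,2,0,1,0,2,2,0,3,1,1,0,2,0,3,3,3,1,2,0,0]
Query zjn: check counters[2]=1 counters[9]=2 counters[10]=2 counters[16]=2 -> maybe

Answer: maybe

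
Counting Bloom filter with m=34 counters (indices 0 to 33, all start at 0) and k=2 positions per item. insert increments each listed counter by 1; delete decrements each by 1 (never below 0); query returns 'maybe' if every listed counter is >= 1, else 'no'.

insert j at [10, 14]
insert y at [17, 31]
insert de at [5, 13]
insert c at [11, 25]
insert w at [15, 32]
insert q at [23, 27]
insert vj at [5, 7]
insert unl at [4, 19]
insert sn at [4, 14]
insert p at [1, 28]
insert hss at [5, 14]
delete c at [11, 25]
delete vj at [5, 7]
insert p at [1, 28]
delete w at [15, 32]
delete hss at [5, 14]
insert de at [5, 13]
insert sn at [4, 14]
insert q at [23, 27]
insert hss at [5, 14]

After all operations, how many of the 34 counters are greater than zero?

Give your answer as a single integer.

Answer: 12

Derivation:
Step 1: insert j at [10, 14] -> counters=[0,0,0,0,0,0,0,0,0,0,1,0,0,0,1,0,0,0,0,0,0,0,0,0,0,0,0,0,0,0,0,0,0,0]
Step 2: insert y at [17, 31] -> counters=[0,0,0,0,0,0,0,0,0,0,1,0,0,0,1,0,0,1,0,0,0,0,0,0,0,0,0,0,0,0,0,1,0,0]
Step 3: insert de at [5, 13] -> counters=[0,0,0,0,0,1,0,0,0,0,1,0,0,1,1,0,0,1,0,0,0,0,0,0,0,0,0,0,0,0,0,1,0,0]
Step 4: insert c at [11, 25] -> counters=[0,0,0,0,0,1,0,0,0,0,1,1,0,1,1,0,0,1,0,0,0,0,0,0,0,1,0,0,0,0,0,1,0,0]
Step 5: insert w at [15, 32] -> counters=[0,0,0,0,0,1,0,0,0,0,1,1,0,1,1,1,0,1,0,0,0,0,0,0,0,1,0,0,0,0,0,1,1,0]
Step 6: insert q at [23, 27] -> counters=[0,0,0,0,0,1,0,0,0,0,1,1,0,1,1,1,0,1,0,0,0,0,0,1,0,1,0,1,0,0,0,1,1,0]
Step 7: insert vj at [5, 7] -> counters=[0,0,0,0,0,2,0,1,0,0,1,1,0,1,1,1,0,1,0,0,0,0,0,1,0,1,0,1,0,0,0,1,1,0]
Step 8: insert unl at [4, 19] -> counters=[0,0,0,0,1,2,0,1,0,0,1,1,0,1,1,1,0,1,0,1,0,0,0,1,0,1,0,1,0,0,0,1,1,0]
Step 9: insert sn at [4, 14] -> counters=[0,0,0,0,2,2,0,1,0,0,1,1,0,1,2,1,0,1,0,1,0,0,0,1,0,1,0,1,0,0,0,1,1,0]
Step 10: insert p at [1, 28] -> counters=[0,1,0,0,2,2,0,1,0,0,1,1,0,1,2,1,0,1,0,1,0,0,0,1,0,1,0,1,1,0,0,1,1,0]
Step 11: insert hss at [5, 14] -> counters=[0,1,0,0,2,3,0,1,0,0,1,1,0,1,3,1,0,1,0,1,0,0,0,1,0,1,0,1,1,0,0,1,1,0]
Step 12: delete c at [11, 25] -> counters=[0,1,0,0,2,3,0,1,0,0,1,0,0,1,3,1,0,1,0,1,0,0,0,1,0,0,0,1,1,0,0,1,1,0]
Step 13: delete vj at [5, 7] -> counters=[0,1,0,0,2,2,0,0,0,0,1,0,0,1,3,1,0,1,0,1,0,0,0,1,0,0,0,1,1,0,0,1,1,0]
Step 14: insert p at [1, 28] -> counters=[0,2,0,0,2,2,0,0,0,0,1,0,0,1,3,1,0,1,0,1,0,0,0,1,0,0,0,1,2,0,0,1,1,0]
Step 15: delete w at [15, 32] -> counters=[0,2,0,0,2,2,0,0,0,0,1,0,0,1,3,0,0,1,0,1,0,0,0,1,0,0,0,1,2,0,0,1,0,0]
Step 16: delete hss at [5, 14] -> counters=[0,2,0,0,2,1,0,0,0,0,1,0,0,1,2,0,0,1,0,1,0,0,0,1,0,0,0,1,2,0,0,1,0,0]
Step 17: insert de at [5, 13] -> counters=[0,2,0,0,2,2,0,0,0,0,1,0,0,2,2,0,0,1,0,1,0,0,0,1,0,0,0,1,2,0,0,1,0,0]
Step 18: insert sn at [4, 14] -> counters=[0,2,0,0,3,2,0,0,0,0,1,0,0,2,3,0,0,1,0,1,0,0,0,1,0,0,0,1,2,0,0,1,0,0]
Step 19: insert q at [23, 27] -> counters=[0,2,0,0,3,2,0,0,0,0,1,0,0,2,3,0,0,1,0,1,0,0,0,2,0,0,0,2,2,0,0,1,0,0]
Step 20: insert hss at [5, 14] -> counters=[0,2,0,0,3,3,0,0,0,0,1,0,0,2,4,0,0,1,0,1,0,0,0,2,0,0,0,2,2,0,0,1,0,0]
Final counters=[0,2,0,0,3,3,0,0,0,0,1,0,0,2,4,0,0,1,0,1,0,0,0,2,0,0,0,2,2,0,0,1,0,0] -> 12 nonzero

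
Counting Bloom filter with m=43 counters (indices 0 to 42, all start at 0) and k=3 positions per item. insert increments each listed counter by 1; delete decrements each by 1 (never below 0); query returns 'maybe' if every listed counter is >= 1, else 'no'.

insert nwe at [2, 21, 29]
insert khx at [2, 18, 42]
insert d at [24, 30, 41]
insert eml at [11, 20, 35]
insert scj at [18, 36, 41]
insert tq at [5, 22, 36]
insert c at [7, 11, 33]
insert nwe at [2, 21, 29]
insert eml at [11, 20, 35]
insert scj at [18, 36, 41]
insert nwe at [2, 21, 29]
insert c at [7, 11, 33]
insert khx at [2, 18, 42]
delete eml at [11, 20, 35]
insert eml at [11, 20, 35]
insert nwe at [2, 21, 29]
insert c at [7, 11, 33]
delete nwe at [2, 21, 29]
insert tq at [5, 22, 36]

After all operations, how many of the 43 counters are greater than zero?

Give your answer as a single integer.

Answer: 16

Derivation:
Step 1: insert nwe at [2, 21, 29] -> counters=[0,0,1,0,0,0,0,0,0,0,0,0,0,0,0,0,0,0,0,0,0,1,0,0,0,0,0,0,0,1,0,0,0,0,0,0,0,0,0,0,0,0,0]
Step 2: insert khx at [2, 18, 42] -> counters=[0,0,2,0,0,0,0,0,0,0,0,0,0,0,0,0,0,0,1,0,0,1,0,0,0,0,0,0,0,1,0,0,0,0,0,0,0,0,0,0,0,0,1]
Step 3: insert d at [24, 30, 41] -> counters=[0,0,2,0,0,0,0,0,0,0,0,0,0,0,0,0,0,0,1,0,0,1,0,0,1,0,0,0,0,1,1,0,0,0,0,0,0,0,0,0,0,1,1]
Step 4: insert eml at [11, 20, 35] -> counters=[0,0,2,0,0,0,0,0,0,0,0,1,0,0,0,0,0,0,1,0,1,1,0,0,1,0,0,0,0,1,1,0,0,0,0,1,0,0,0,0,0,1,1]
Step 5: insert scj at [18, 36, 41] -> counters=[0,0,2,0,0,0,0,0,0,0,0,1,0,0,0,0,0,0,2,0,1,1,0,0,1,0,0,0,0,1,1,0,0,0,0,1,1,0,0,0,0,2,1]
Step 6: insert tq at [5, 22, 36] -> counters=[0,0,2,0,0,1,0,0,0,0,0,1,0,0,0,0,0,0,2,0,1,1,1,0,1,0,0,0,0,1,1,0,0,0,0,1,2,0,0,0,0,2,1]
Step 7: insert c at [7, 11, 33] -> counters=[0,0,2,0,0,1,0,1,0,0,0,2,0,0,0,0,0,0,2,0,1,1,1,0,1,0,0,0,0,1,1,0,0,1,0,1,2,0,0,0,0,2,1]
Step 8: insert nwe at [2, 21, 29] -> counters=[0,0,3,0,0,1,0,1,0,0,0,2,0,0,0,0,0,0,2,0,1,2,1,0,1,0,0,0,0,2,1,0,0,1,0,1,2,0,0,0,0,2,1]
Step 9: insert eml at [11, 20, 35] -> counters=[0,0,3,0,0,1,0,1,0,0,0,3,0,0,0,0,0,0,2,0,2,2,1,0,1,0,0,0,0,2,1,0,0,1,0,2,2,0,0,0,0,2,1]
Step 10: insert scj at [18, 36, 41] -> counters=[0,0,3,0,0,1,0,1,0,0,0,3,0,0,0,0,0,0,3,0,2,2,1,0,1,0,0,0,0,2,1,0,0,1,0,2,3,0,0,0,0,3,1]
Step 11: insert nwe at [2, 21, 29] -> counters=[0,0,4,0,0,1,0,1,0,0,0,3,0,0,0,0,0,0,3,0,2,3,1,0,1,0,0,0,0,3,1,0,0,1,0,2,3,0,0,0,0,3,1]
Step 12: insert c at [7, 11, 33] -> counters=[0,0,4,0,0,1,0,2,0,0,0,4,0,0,0,0,0,0,3,0,2,3,1,0,1,0,0,0,0,3,1,0,0,2,0,2,3,0,0,0,0,3,1]
Step 13: insert khx at [2, 18, 42] -> counters=[0,0,5,0,0,1,0,2,0,0,0,4,0,0,0,0,0,0,4,0,2,3,1,0,1,0,0,0,0,3,1,0,0,2,0,2,3,0,0,0,0,3,2]
Step 14: delete eml at [11, 20, 35] -> counters=[0,0,5,0,0,1,0,2,0,0,0,3,0,0,0,0,0,0,4,0,1,3,1,0,1,0,0,0,0,3,1,0,0,2,0,1,3,0,0,0,0,3,2]
Step 15: insert eml at [11, 20, 35] -> counters=[0,0,5,0,0,1,0,2,0,0,0,4,0,0,0,0,0,0,4,0,2,3,1,0,1,0,0,0,0,3,1,0,0,2,0,2,3,0,0,0,0,3,2]
Step 16: insert nwe at [2, 21, 29] -> counters=[0,0,6,0,0,1,0,2,0,0,0,4,0,0,0,0,0,0,4,0,2,4,1,0,1,0,0,0,0,4,1,0,0,2,0,2,3,0,0,0,0,3,2]
Step 17: insert c at [7, 11, 33] -> counters=[0,0,6,0,0,1,0,3,0,0,0,5,0,0,0,0,0,0,4,0,2,4,1,0,1,0,0,0,0,4,1,0,0,3,0,2,3,0,0,0,0,3,2]
Step 18: delete nwe at [2, 21, 29] -> counters=[0,0,5,0,0,1,0,3,0,0,0,5,0,0,0,0,0,0,4,0,2,3,1,0,1,0,0,0,0,3,1,0,0,3,0,2,3,0,0,0,0,3,2]
Step 19: insert tq at [5, 22, 36] -> counters=[0,0,5,0,0,2,0,3,0,0,0,5,0,0,0,0,0,0,4,0,2,3,2,0,1,0,0,0,0,3,1,0,0,3,0,2,4,0,0,0,0,3,2]
Final counters=[0,0,5,0,0,2,0,3,0,0,0,5,0,0,0,0,0,0,4,0,2,3,2,0,1,0,0,0,0,3,1,0,0,3,0,2,4,0,0,0,0,3,2] -> 16 nonzero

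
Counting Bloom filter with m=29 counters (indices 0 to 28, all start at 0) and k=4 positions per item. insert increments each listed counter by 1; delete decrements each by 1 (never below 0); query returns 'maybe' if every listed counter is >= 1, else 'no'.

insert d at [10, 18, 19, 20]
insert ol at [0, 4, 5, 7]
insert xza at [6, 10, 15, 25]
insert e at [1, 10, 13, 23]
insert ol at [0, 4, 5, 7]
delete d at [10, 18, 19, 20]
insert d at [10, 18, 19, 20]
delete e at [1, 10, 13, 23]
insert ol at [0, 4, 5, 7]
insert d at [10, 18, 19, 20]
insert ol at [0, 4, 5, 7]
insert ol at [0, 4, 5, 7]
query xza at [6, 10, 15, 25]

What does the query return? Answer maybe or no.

Answer: maybe

Derivation:
Step 1: insert d at [10, 18, 19, 20] -> counters=[0,0,0,0,0,0,0,0,0,0,1,0,0,0,0,0,0,0,1,1,1,0,0,0,0,0,0,0,0]
Step 2: insert ol at [0, 4, 5, 7] -> counters=[1,0,0,0,1,1,0,1,0,0,1,0,0,0,0,0,0,0,1,1,1,0,0,0,0,0,0,0,0]
Step 3: insert xza at [6, 10, 15, 25] -> counters=[1,0,0,0,1,1,1,1,0,0,2,0,0,0,0,1,0,0,1,1,1,0,0,0,0,1,0,0,0]
Step 4: insert e at [1, 10, 13, 23] -> counters=[1,1,0,0,1,1,1,1,0,0,3,0,0,1,0,1,0,0,1,1,1,0,0,1,0,1,0,0,0]
Step 5: insert ol at [0, 4, 5, 7] -> counters=[2,1,0,0,2,2,1,2,0,0,3,0,0,1,0,1,0,0,1,1,1,0,0,1,0,1,0,0,0]
Step 6: delete d at [10, 18, 19, 20] -> counters=[2,1,0,0,2,2,1,2,0,0,2,0,0,1,0,1,0,0,0,0,0,0,0,1,0,1,0,0,0]
Step 7: insert d at [10, 18, 19, 20] -> counters=[2,1,0,0,2,2,1,2,0,0,3,0,0,1,0,1,0,0,1,1,1,0,0,1,0,1,0,0,0]
Step 8: delete e at [1, 10, 13, 23] -> counters=[2,0,0,0,2,2,1,2,0,0,2,0,0,0,0,1,0,0,1,1,1,0,0,0,0,1,0,0,0]
Step 9: insert ol at [0, 4, 5, 7] -> counters=[3,0,0,0,3,3,1,3,0,0,2,0,0,0,0,1,0,0,1,1,1,0,0,0,0,1,0,0,0]
Step 10: insert d at [10, 18, 19, 20] -> counters=[3,0,0,0,3,3,1,3,0,0,3,0,0,0,0,1,0,0,2,2,2,0,0,0,0,1,0,0,0]
Step 11: insert ol at [0, 4, 5, 7] -> counters=[4,0,0,0,4,4,1,4,0,0,3,0,0,0,0,1,0,0,2,2,2,0,0,0,0,1,0,0,0]
Step 12: insert ol at [0, 4, 5, 7] -> counters=[5,0,0,0,5,5,1,5,0,0,3,0,0,0,0,1,0,0,2,2,2,0,0,0,0,1,0,0,0]
Query xza: check counters[6]=1 counters[10]=3 counters[15]=1 counters[25]=1 -> maybe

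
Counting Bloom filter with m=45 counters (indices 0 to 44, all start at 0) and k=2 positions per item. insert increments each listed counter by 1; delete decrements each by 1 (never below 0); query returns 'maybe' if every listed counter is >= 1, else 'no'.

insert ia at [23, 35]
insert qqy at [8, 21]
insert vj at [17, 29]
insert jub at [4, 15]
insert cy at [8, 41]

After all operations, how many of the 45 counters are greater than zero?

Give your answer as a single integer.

Answer: 9

Derivation:
Step 1: insert ia at [23, 35] -> counters=[0,0,0,0,0,0,0,0,0,0,0,0,0,0,0,0,0,0,0,0,0,0,0,1,0,0,0,0,0,0,0,0,0,0,0,1,0,0,0,0,0,0,0,0,0]
Step 2: insert qqy at [8, 21] -> counters=[0,0,0,0,0,0,0,0,1,0,0,0,0,0,0,0,0,0,0,0,0,1,0,1,0,0,0,0,0,0,0,0,0,0,0,1,0,0,0,0,0,0,0,0,0]
Step 3: insert vj at [17, 29] -> counters=[0,0,0,0,0,0,0,0,1,0,0,0,0,0,0,0,0,1,0,0,0,1,0,1,0,0,0,0,0,1,0,0,0,0,0,1,0,0,0,0,0,0,0,0,0]
Step 4: insert jub at [4, 15] -> counters=[0,0,0,0,1,0,0,0,1,0,0,0,0,0,0,1,0,1,0,0,0,1,0,1,0,0,0,0,0,1,0,0,0,0,0,1,0,0,0,0,0,0,0,0,0]
Step 5: insert cy at [8, 41] -> counters=[0,0,0,0,1,0,0,0,2,0,0,0,0,0,0,1,0,1,0,0,0,1,0,1,0,0,0,0,0,1,0,0,0,0,0,1,0,0,0,0,0,1,0,0,0]
Final counters=[0,0,0,0,1,0,0,0,2,0,0,0,0,0,0,1,0,1,0,0,0,1,0,1,0,0,0,0,0,1,0,0,0,0,0,1,0,0,0,0,0,1,0,0,0] -> 9 nonzero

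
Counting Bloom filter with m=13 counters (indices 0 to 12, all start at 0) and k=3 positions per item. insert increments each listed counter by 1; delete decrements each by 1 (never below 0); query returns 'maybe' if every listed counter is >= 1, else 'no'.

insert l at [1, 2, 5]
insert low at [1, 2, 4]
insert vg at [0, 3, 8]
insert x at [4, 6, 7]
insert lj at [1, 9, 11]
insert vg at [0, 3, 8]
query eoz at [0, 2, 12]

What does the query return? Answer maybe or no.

Step 1: insert l at [1, 2, 5] -> counters=[0,1,1,0,0,1,0,0,0,0,0,0,0]
Step 2: insert low at [1, 2, 4] -> counters=[0,2,2,0,1,1,0,0,0,0,0,0,0]
Step 3: insert vg at [0, 3, 8] -> counters=[1,2,2,1,1,1,0,0,1,0,0,0,0]
Step 4: insert x at [4, 6, 7] -> counters=[1,2,2,1,2,1,1,1,1,0,0,0,0]
Step 5: insert lj at [1, 9, 11] -> counters=[1,3,2,1,2,1,1,1,1,1,0,1,0]
Step 6: insert vg at [0, 3, 8] -> counters=[2,3,2,2,2,1,1,1,2,1,0,1,0]
Query eoz: check counters[0]=2 counters[2]=2 counters[12]=0 -> no

Answer: no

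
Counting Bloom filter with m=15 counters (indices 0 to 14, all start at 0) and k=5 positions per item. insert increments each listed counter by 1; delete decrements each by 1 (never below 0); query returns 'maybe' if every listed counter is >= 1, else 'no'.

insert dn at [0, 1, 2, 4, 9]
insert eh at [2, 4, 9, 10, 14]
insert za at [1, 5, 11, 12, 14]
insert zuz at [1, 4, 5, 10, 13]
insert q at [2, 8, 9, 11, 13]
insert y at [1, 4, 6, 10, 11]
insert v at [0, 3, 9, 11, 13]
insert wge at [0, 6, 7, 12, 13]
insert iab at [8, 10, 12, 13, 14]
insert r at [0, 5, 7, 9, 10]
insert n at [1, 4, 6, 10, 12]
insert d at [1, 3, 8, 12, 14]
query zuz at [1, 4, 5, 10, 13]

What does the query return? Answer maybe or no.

Answer: maybe

Derivation:
Step 1: insert dn at [0, 1, 2, 4, 9] -> counters=[1,1,1,0,1,0,0,0,0,1,0,0,0,0,0]
Step 2: insert eh at [2, 4, 9, 10, 14] -> counters=[1,1,2,0,2,0,0,0,0,2,1,0,0,0,1]
Step 3: insert za at [1, 5, 11, 12, 14] -> counters=[1,2,2,0,2,1,0,0,0,2,1,1,1,0,2]
Step 4: insert zuz at [1, 4, 5, 10, 13] -> counters=[1,3,2,0,3,2,0,0,0,2,2,1,1,1,2]
Step 5: insert q at [2, 8, 9, 11, 13] -> counters=[1,3,3,0,3,2,0,0,1,3,2,2,1,2,2]
Step 6: insert y at [1, 4, 6, 10, 11] -> counters=[1,4,3,0,4,2,1,0,1,3,3,3,1,2,2]
Step 7: insert v at [0, 3, 9, 11, 13] -> counters=[2,4,3,1,4,2,1,0,1,4,3,4,1,3,2]
Step 8: insert wge at [0, 6, 7, 12, 13] -> counters=[3,4,3,1,4,2,2,1,1,4,3,4,2,4,2]
Step 9: insert iab at [8, 10, 12, 13, 14] -> counters=[3,4,3,1,4,2,2,1,2,4,4,4,3,5,3]
Step 10: insert r at [0, 5, 7, 9, 10] -> counters=[4,4,3,1,4,3,2,2,2,5,5,4,3,5,3]
Step 11: insert n at [1, 4, 6, 10, 12] -> counters=[4,5,3,1,5,3,3,2,2,5,6,4,4,5,3]
Step 12: insert d at [1, 3, 8, 12, 14] -> counters=[4,6,3,2,5,3,3,2,3,5,6,4,5,5,4]
Query zuz: check counters[1]=6 counters[4]=5 counters[5]=3 counters[10]=6 counters[13]=5 -> maybe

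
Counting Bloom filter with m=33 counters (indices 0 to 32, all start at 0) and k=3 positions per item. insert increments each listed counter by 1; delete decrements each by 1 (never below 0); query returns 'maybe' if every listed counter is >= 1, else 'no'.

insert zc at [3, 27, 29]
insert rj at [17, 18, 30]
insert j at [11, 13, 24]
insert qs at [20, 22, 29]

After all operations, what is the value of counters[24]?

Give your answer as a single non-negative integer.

Step 1: insert zc at [3, 27, 29] -> counters=[0,0,0,1,0,0,0,0,0,0,0,0,0,0,0,0,0,0,0,0,0,0,0,0,0,0,0,1,0,1,0,0,0]
Step 2: insert rj at [17, 18, 30] -> counters=[0,0,0,1,0,0,0,0,0,0,0,0,0,0,0,0,0,1,1,0,0,0,0,0,0,0,0,1,0,1,1,0,0]
Step 3: insert j at [11, 13, 24] -> counters=[0,0,0,1,0,0,0,0,0,0,0,1,0,1,0,0,0,1,1,0,0,0,0,0,1,0,0,1,0,1,1,0,0]
Step 4: insert qs at [20, 22, 29] -> counters=[0,0,0,1,0,0,0,0,0,0,0,1,0,1,0,0,0,1,1,0,1,0,1,0,1,0,0,1,0,2,1,0,0]
Final counters=[0,0,0,1,0,0,0,0,0,0,0,1,0,1,0,0,0,1,1,0,1,0,1,0,1,0,0,1,0,2,1,0,0] -> counters[24]=1

Answer: 1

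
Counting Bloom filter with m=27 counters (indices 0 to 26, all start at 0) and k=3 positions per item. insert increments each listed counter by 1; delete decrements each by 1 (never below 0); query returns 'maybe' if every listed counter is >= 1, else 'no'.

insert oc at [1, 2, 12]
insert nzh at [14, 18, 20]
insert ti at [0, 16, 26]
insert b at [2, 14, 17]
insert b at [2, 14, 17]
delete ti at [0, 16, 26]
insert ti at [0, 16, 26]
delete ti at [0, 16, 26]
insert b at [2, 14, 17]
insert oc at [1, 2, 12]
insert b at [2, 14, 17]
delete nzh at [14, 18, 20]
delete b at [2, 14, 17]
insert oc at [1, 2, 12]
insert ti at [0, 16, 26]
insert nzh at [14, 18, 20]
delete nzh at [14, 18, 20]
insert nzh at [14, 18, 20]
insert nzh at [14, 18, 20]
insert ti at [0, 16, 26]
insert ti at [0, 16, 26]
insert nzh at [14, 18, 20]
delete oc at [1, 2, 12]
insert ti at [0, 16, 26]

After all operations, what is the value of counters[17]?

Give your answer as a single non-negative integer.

Answer: 3

Derivation:
Step 1: insert oc at [1, 2, 12] -> counters=[0,1,1,0,0,0,0,0,0,0,0,0,1,0,0,0,0,0,0,0,0,0,0,0,0,0,0]
Step 2: insert nzh at [14, 18, 20] -> counters=[0,1,1,0,0,0,0,0,0,0,0,0,1,0,1,0,0,0,1,0,1,0,0,0,0,0,0]
Step 3: insert ti at [0, 16, 26] -> counters=[1,1,1,0,0,0,0,0,0,0,0,0,1,0,1,0,1,0,1,0,1,0,0,0,0,0,1]
Step 4: insert b at [2, 14, 17] -> counters=[1,1,2,0,0,0,0,0,0,0,0,0,1,0,2,0,1,1,1,0,1,0,0,0,0,0,1]
Step 5: insert b at [2, 14, 17] -> counters=[1,1,3,0,0,0,0,0,0,0,0,0,1,0,3,0,1,2,1,0,1,0,0,0,0,0,1]
Step 6: delete ti at [0, 16, 26] -> counters=[0,1,3,0,0,0,0,0,0,0,0,0,1,0,3,0,0,2,1,0,1,0,0,0,0,0,0]
Step 7: insert ti at [0, 16, 26] -> counters=[1,1,3,0,0,0,0,0,0,0,0,0,1,0,3,0,1,2,1,0,1,0,0,0,0,0,1]
Step 8: delete ti at [0, 16, 26] -> counters=[0,1,3,0,0,0,0,0,0,0,0,0,1,0,3,0,0,2,1,0,1,0,0,0,0,0,0]
Step 9: insert b at [2, 14, 17] -> counters=[0,1,4,0,0,0,0,0,0,0,0,0,1,0,4,0,0,3,1,0,1,0,0,0,0,0,0]
Step 10: insert oc at [1, 2, 12] -> counters=[0,2,5,0,0,0,0,0,0,0,0,0,2,0,4,0,0,3,1,0,1,0,0,0,0,0,0]
Step 11: insert b at [2, 14, 17] -> counters=[0,2,6,0,0,0,0,0,0,0,0,0,2,0,5,0,0,4,1,0,1,0,0,0,0,0,0]
Step 12: delete nzh at [14, 18, 20] -> counters=[0,2,6,0,0,0,0,0,0,0,0,0,2,0,4,0,0,4,0,0,0,0,0,0,0,0,0]
Step 13: delete b at [2, 14, 17] -> counters=[0,2,5,0,0,0,0,0,0,0,0,0,2,0,3,0,0,3,0,0,0,0,0,0,0,0,0]
Step 14: insert oc at [1, 2, 12] -> counters=[0,3,6,0,0,0,0,0,0,0,0,0,3,0,3,0,0,3,0,0,0,0,0,0,0,0,0]
Step 15: insert ti at [0, 16, 26] -> counters=[1,3,6,0,0,0,0,0,0,0,0,0,3,0,3,0,1,3,0,0,0,0,0,0,0,0,1]
Step 16: insert nzh at [14, 18, 20] -> counters=[1,3,6,0,0,0,0,0,0,0,0,0,3,0,4,0,1,3,1,0,1,0,0,0,0,0,1]
Step 17: delete nzh at [14, 18, 20] -> counters=[1,3,6,0,0,0,0,0,0,0,0,0,3,0,3,0,1,3,0,0,0,0,0,0,0,0,1]
Step 18: insert nzh at [14, 18, 20] -> counters=[1,3,6,0,0,0,0,0,0,0,0,0,3,0,4,0,1,3,1,0,1,0,0,0,0,0,1]
Step 19: insert nzh at [14, 18, 20] -> counters=[1,3,6,0,0,0,0,0,0,0,0,0,3,0,5,0,1,3,2,0,2,0,0,0,0,0,1]
Step 20: insert ti at [0, 16, 26] -> counters=[2,3,6,0,0,0,0,0,0,0,0,0,3,0,5,0,2,3,2,0,2,0,0,0,0,0,2]
Step 21: insert ti at [0, 16, 26] -> counters=[3,3,6,0,0,0,0,0,0,0,0,0,3,0,5,0,3,3,2,0,2,0,0,0,0,0,3]
Step 22: insert nzh at [14, 18, 20] -> counters=[3,3,6,0,0,0,0,0,0,0,0,0,3,0,6,0,3,3,3,0,3,0,0,0,0,0,3]
Step 23: delete oc at [1, 2, 12] -> counters=[3,2,5,0,0,0,0,0,0,0,0,0,2,0,6,0,3,3,3,0,3,0,0,0,0,0,3]
Step 24: insert ti at [0, 16, 26] -> counters=[4,2,5,0,0,0,0,0,0,0,0,0,2,0,6,0,4,3,3,0,3,0,0,0,0,0,4]
Final counters=[4,2,5,0,0,0,0,0,0,0,0,0,2,0,6,0,4,3,3,0,3,0,0,0,0,0,4] -> counters[17]=3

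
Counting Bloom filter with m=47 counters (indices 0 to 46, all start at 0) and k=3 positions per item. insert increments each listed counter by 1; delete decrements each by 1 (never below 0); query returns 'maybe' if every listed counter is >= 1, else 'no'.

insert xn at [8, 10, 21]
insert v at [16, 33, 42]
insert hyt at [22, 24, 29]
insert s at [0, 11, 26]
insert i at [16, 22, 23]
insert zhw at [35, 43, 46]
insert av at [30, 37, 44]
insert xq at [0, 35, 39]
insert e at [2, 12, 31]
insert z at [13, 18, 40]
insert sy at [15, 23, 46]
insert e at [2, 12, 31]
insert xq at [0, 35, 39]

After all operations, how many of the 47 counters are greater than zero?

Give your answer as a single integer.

Step 1: insert xn at [8, 10, 21] -> counters=[0,0,0,0,0,0,0,0,1,0,1,0,0,0,0,0,0,0,0,0,0,1,0,0,0,0,0,0,0,0,0,0,0,0,0,0,0,0,0,0,0,0,0,0,0,0,0]
Step 2: insert v at [16, 33, 42] -> counters=[0,0,0,0,0,0,0,0,1,0,1,0,0,0,0,0,1,0,0,0,0,1,0,0,0,0,0,0,0,0,0,0,0,1,0,0,0,0,0,0,0,0,1,0,0,0,0]
Step 3: insert hyt at [22, 24, 29] -> counters=[0,0,0,0,0,0,0,0,1,0,1,0,0,0,0,0,1,0,0,0,0,1,1,0,1,0,0,0,0,1,0,0,0,1,0,0,0,0,0,0,0,0,1,0,0,0,0]
Step 4: insert s at [0, 11, 26] -> counters=[1,0,0,0,0,0,0,0,1,0,1,1,0,0,0,0,1,0,0,0,0,1,1,0,1,0,1,0,0,1,0,0,0,1,0,0,0,0,0,0,0,0,1,0,0,0,0]
Step 5: insert i at [16, 22, 23] -> counters=[1,0,0,0,0,0,0,0,1,0,1,1,0,0,0,0,2,0,0,0,0,1,2,1,1,0,1,0,0,1,0,0,0,1,0,0,0,0,0,0,0,0,1,0,0,0,0]
Step 6: insert zhw at [35, 43, 46] -> counters=[1,0,0,0,0,0,0,0,1,0,1,1,0,0,0,0,2,0,0,0,0,1,2,1,1,0,1,0,0,1,0,0,0,1,0,1,0,0,0,0,0,0,1,1,0,0,1]
Step 7: insert av at [30, 37, 44] -> counters=[1,0,0,0,0,0,0,0,1,0,1,1,0,0,0,0,2,0,0,0,0,1,2,1,1,0,1,0,0,1,1,0,0,1,0,1,0,1,0,0,0,0,1,1,1,0,1]
Step 8: insert xq at [0, 35, 39] -> counters=[2,0,0,0,0,0,0,0,1,0,1,1,0,0,0,0,2,0,0,0,0,1,2,1,1,0,1,0,0,1,1,0,0,1,0,2,0,1,0,1,0,0,1,1,1,0,1]
Step 9: insert e at [2, 12, 31] -> counters=[2,0,1,0,0,0,0,0,1,0,1,1,1,0,0,0,2,0,0,0,0,1,2,1,1,0,1,0,0,1,1,1,0,1,0,2,0,1,0,1,0,0,1,1,1,0,1]
Step 10: insert z at [13, 18, 40] -> counters=[2,0,1,0,0,0,0,0,1,0,1,1,1,1,0,0,2,0,1,0,0,1,2,1,1,0,1,0,0,1,1,1,0,1,0,2,0,1,0,1,1,0,1,1,1,0,1]
Step 11: insert sy at [15, 23, 46] -> counters=[2,0,1,0,0,0,0,0,1,0,1,1,1,1,0,1,2,0,1,0,0,1,2,2,1,0,1,0,0,1,1,1,0,1,0,2,0,1,0,1,1,0,1,1,1,0,2]
Step 12: insert e at [2, 12, 31] -> counters=[2,0,2,0,0,0,0,0,1,0,1,1,2,1,0,1,2,0,1,0,0,1,2,2,1,0,1,0,0,1,1,2,0,1,0,2,0,1,0,1,1,0,1,1,1,0,2]
Step 13: insert xq at [0, 35, 39] -> counters=[3,0,2,0,0,0,0,0,1,0,1,1,2,1,0,1,2,0,1,0,0,1,2,2,1,0,1,0,0,1,1,2,0,1,0,3,0,1,0,2,1,0,1,1,1,0,2]
Final counters=[3,0,2,0,0,0,0,0,1,0,1,1,2,1,0,1,2,0,1,0,0,1,2,2,1,0,1,0,0,1,1,2,0,1,0,3,0,1,0,2,1,0,1,1,1,0,2] -> 27 nonzero

Answer: 27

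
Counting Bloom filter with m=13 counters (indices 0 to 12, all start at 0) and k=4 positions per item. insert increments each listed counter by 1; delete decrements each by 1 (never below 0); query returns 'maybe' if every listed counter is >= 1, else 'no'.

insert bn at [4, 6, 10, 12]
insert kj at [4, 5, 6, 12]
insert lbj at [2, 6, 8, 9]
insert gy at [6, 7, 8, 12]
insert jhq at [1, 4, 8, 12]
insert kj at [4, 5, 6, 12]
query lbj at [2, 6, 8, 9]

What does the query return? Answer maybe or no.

Answer: maybe

Derivation:
Step 1: insert bn at [4, 6, 10, 12] -> counters=[0,0,0,0,1,0,1,0,0,0,1,0,1]
Step 2: insert kj at [4, 5, 6, 12] -> counters=[0,0,0,0,2,1,2,0,0,0,1,0,2]
Step 3: insert lbj at [2, 6, 8, 9] -> counters=[0,0,1,0,2,1,3,0,1,1,1,0,2]
Step 4: insert gy at [6, 7, 8, 12] -> counters=[0,0,1,0,2,1,4,1,2,1,1,0,3]
Step 5: insert jhq at [1, 4, 8, 12] -> counters=[0,1,1,0,3,1,4,1,3,1,1,0,4]
Step 6: insert kj at [4, 5, 6, 12] -> counters=[0,1,1,0,4,2,5,1,3,1,1,0,5]
Query lbj: check counters[2]=1 counters[6]=5 counters[8]=3 counters[9]=1 -> maybe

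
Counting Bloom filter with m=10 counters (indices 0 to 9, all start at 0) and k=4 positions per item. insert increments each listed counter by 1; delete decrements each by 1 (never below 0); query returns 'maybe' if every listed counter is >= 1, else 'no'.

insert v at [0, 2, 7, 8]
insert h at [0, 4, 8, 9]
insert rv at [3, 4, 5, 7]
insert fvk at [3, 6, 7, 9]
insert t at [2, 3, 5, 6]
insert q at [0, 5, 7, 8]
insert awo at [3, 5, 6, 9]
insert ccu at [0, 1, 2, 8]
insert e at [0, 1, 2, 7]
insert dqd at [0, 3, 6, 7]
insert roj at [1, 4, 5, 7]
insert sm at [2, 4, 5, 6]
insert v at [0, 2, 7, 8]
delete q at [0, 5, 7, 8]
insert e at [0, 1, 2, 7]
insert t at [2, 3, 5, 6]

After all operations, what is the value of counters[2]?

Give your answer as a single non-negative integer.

Answer: 8

Derivation:
Step 1: insert v at [0, 2, 7, 8] -> counters=[1,0,1,0,0,0,0,1,1,0]
Step 2: insert h at [0, 4, 8, 9] -> counters=[2,0,1,0,1,0,0,1,2,1]
Step 3: insert rv at [3, 4, 5, 7] -> counters=[2,0,1,1,2,1,0,2,2,1]
Step 4: insert fvk at [3, 6, 7, 9] -> counters=[2,0,1,2,2,1,1,3,2,2]
Step 5: insert t at [2, 3, 5, 6] -> counters=[2,0,2,3,2,2,2,3,2,2]
Step 6: insert q at [0, 5, 7, 8] -> counters=[3,0,2,3,2,3,2,4,3,2]
Step 7: insert awo at [3, 5, 6, 9] -> counters=[3,0,2,4,2,4,3,4,3,3]
Step 8: insert ccu at [0, 1, 2, 8] -> counters=[4,1,3,4,2,4,3,4,4,3]
Step 9: insert e at [0, 1, 2, 7] -> counters=[5,2,4,4,2,4,3,5,4,3]
Step 10: insert dqd at [0, 3, 6, 7] -> counters=[6,2,4,5,2,4,4,6,4,3]
Step 11: insert roj at [1, 4, 5, 7] -> counters=[6,3,4,5,3,5,4,7,4,3]
Step 12: insert sm at [2, 4, 5, 6] -> counters=[6,3,5,5,4,6,5,7,4,3]
Step 13: insert v at [0, 2, 7, 8] -> counters=[7,3,6,5,4,6,5,8,5,3]
Step 14: delete q at [0, 5, 7, 8] -> counters=[6,3,6,5,4,5,5,7,4,3]
Step 15: insert e at [0, 1, 2, 7] -> counters=[7,4,7,5,4,5,5,8,4,3]
Step 16: insert t at [2, 3, 5, 6] -> counters=[7,4,8,6,4,6,6,8,4,3]
Final counters=[7,4,8,6,4,6,6,8,4,3] -> counters[2]=8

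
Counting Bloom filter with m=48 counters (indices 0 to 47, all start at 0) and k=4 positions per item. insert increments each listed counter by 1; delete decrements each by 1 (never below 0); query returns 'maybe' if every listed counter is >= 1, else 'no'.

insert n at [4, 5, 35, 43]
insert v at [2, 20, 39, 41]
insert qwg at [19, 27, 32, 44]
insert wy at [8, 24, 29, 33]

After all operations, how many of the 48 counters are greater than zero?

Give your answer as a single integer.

Step 1: insert n at [4, 5, 35, 43] -> counters=[0,0,0,0,1,1,0,0,0,0,0,0,0,0,0,0,0,0,0,0,0,0,0,0,0,0,0,0,0,0,0,0,0,0,0,1,0,0,0,0,0,0,0,1,0,0,0,0]
Step 2: insert v at [2, 20, 39, 41] -> counters=[0,0,1,0,1,1,0,0,0,0,0,0,0,0,0,0,0,0,0,0,1,0,0,0,0,0,0,0,0,0,0,0,0,0,0,1,0,0,0,1,0,1,0,1,0,0,0,0]
Step 3: insert qwg at [19, 27, 32, 44] -> counters=[0,0,1,0,1,1,0,0,0,0,0,0,0,0,0,0,0,0,0,1,1,0,0,0,0,0,0,1,0,0,0,0,1,0,0,1,0,0,0,1,0,1,0,1,1,0,0,0]
Step 4: insert wy at [8, 24, 29, 33] -> counters=[0,0,1,0,1,1,0,0,1,0,0,0,0,0,0,0,0,0,0,1,1,0,0,0,1,0,0,1,0,1,0,0,1,1,0,1,0,0,0,1,0,1,0,1,1,0,0,0]
Final counters=[0,0,1,0,1,1,0,0,1,0,0,0,0,0,0,0,0,0,0,1,1,0,0,0,1,0,0,1,0,1,0,0,1,1,0,1,0,0,0,1,0,1,0,1,1,0,0,0] -> 16 nonzero

Answer: 16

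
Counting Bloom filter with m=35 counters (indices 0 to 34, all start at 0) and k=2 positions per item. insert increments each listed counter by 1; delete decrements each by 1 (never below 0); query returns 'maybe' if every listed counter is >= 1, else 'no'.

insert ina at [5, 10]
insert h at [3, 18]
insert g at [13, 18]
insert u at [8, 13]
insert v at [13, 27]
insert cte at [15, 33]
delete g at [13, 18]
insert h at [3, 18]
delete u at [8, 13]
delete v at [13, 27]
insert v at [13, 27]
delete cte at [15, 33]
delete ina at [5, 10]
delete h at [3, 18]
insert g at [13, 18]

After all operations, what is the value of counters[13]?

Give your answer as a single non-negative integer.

Answer: 2

Derivation:
Step 1: insert ina at [5, 10] -> counters=[0,0,0,0,0,1,0,0,0,0,1,0,0,0,0,0,0,0,0,0,0,0,0,0,0,0,0,0,0,0,0,0,0,0,0]
Step 2: insert h at [3, 18] -> counters=[0,0,0,1,0,1,0,0,0,0,1,0,0,0,0,0,0,0,1,0,0,0,0,0,0,0,0,0,0,0,0,0,0,0,0]
Step 3: insert g at [13, 18] -> counters=[0,0,0,1,0,1,0,0,0,0,1,0,0,1,0,0,0,0,2,0,0,0,0,0,0,0,0,0,0,0,0,0,0,0,0]
Step 4: insert u at [8, 13] -> counters=[0,0,0,1,0,1,0,0,1,0,1,0,0,2,0,0,0,0,2,0,0,0,0,0,0,0,0,0,0,0,0,0,0,0,0]
Step 5: insert v at [13, 27] -> counters=[0,0,0,1,0,1,0,0,1,0,1,0,0,3,0,0,0,0,2,0,0,0,0,0,0,0,0,1,0,0,0,0,0,0,0]
Step 6: insert cte at [15, 33] -> counters=[0,0,0,1,0,1,0,0,1,0,1,0,0,3,0,1,0,0,2,0,0,0,0,0,0,0,0,1,0,0,0,0,0,1,0]
Step 7: delete g at [13, 18] -> counters=[0,0,0,1,0,1,0,0,1,0,1,0,0,2,0,1,0,0,1,0,0,0,0,0,0,0,0,1,0,0,0,0,0,1,0]
Step 8: insert h at [3, 18] -> counters=[0,0,0,2,0,1,0,0,1,0,1,0,0,2,0,1,0,0,2,0,0,0,0,0,0,0,0,1,0,0,0,0,0,1,0]
Step 9: delete u at [8, 13] -> counters=[0,0,0,2,0,1,0,0,0,0,1,0,0,1,0,1,0,0,2,0,0,0,0,0,0,0,0,1,0,0,0,0,0,1,0]
Step 10: delete v at [13, 27] -> counters=[0,0,0,2,0,1,0,0,0,0,1,0,0,0,0,1,0,0,2,0,0,0,0,0,0,0,0,0,0,0,0,0,0,1,0]
Step 11: insert v at [13, 27] -> counters=[0,0,0,2,0,1,0,0,0,0,1,0,0,1,0,1,0,0,2,0,0,0,0,0,0,0,0,1,0,0,0,0,0,1,0]
Step 12: delete cte at [15, 33] -> counters=[0,0,0,2,0,1,0,0,0,0,1,0,0,1,0,0,0,0,2,0,0,0,0,0,0,0,0,1,0,0,0,0,0,0,0]
Step 13: delete ina at [5, 10] -> counters=[0,0,0,2,0,0,0,0,0,0,0,0,0,1,0,0,0,0,2,0,0,0,0,0,0,0,0,1,0,0,0,0,0,0,0]
Step 14: delete h at [3, 18] -> counters=[0,0,0,1,0,0,0,0,0,0,0,0,0,1,0,0,0,0,1,0,0,0,0,0,0,0,0,1,0,0,0,0,0,0,0]
Step 15: insert g at [13, 18] -> counters=[0,0,0,1,0,0,0,0,0,0,0,0,0,2,0,0,0,0,2,0,0,0,0,0,0,0,0,1,0,0,0,0,0,0,0]
Final counters=[0,0,0,1,0,0,0,0,0,0,0,0,0,2,0,0,0,0,2,0,0,0,0,0,0,0,0,1,0,0,0,0,0,0,0] -> counters[13]=2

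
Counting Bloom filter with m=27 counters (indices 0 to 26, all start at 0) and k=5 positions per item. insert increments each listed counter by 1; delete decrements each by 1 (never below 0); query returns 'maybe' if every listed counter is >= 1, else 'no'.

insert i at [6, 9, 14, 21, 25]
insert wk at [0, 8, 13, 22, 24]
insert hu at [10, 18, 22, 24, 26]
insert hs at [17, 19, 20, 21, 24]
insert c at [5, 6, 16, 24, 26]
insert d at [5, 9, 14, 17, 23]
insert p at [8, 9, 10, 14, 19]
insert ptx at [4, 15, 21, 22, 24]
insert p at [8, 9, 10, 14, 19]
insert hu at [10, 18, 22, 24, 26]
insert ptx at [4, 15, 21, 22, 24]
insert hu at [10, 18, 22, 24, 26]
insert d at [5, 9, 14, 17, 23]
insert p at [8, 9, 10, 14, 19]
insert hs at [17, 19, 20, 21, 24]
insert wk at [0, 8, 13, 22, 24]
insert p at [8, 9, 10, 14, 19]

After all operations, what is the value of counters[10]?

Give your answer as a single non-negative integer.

Step 1: insert i at [6, 9, 14, 21, 25] -> counters=[0,0,0,0,0,0,1,0,0,1,0,0,0,0,1,0,0,0,0,0,0,1,0,0,0,1,0]
Step 2: insert wk at [0, 8, 13, 22, 24] -> counters=[1,0,0,0,0,0,1,0,1,1,0,0,0,1,1,0,0,0,0,0,0,1,1,0,1,1,0]
Step 3: insert hu at [10, 18, 22, 24, 26] -> counters=[1,0,0,0,0,0,1,0,1,1,1,0,0,1,1,0,0,0,1,0,0,1,2,0,2,1,1]
Step 4: insert hs at [17, 19, 20, 21, 24] -> counters=[1,0,0,0,0,0,1,0,1,1,1,0,0,1,1,0,0,1,1,1,1,2,2,0,3,1,1]
Step 5: insert c at [5, 6, 16, 24, 26] -> counters=[1,0,0,0,0,1,2,0,1,1,1,0,0,1,1,0,1,1,1,1,1,2,2,0,4,1,2]
Step 6: insert d at [5, 9, 14, 17, 23] -> counters=[1,0,0,0,0,2,2,0,1,2,1,0,0,1,2,0,1,2,1,1,1,2,2,1,4,1,2]
Step 7: insert p at [8, 9, 10, 14, 19] -> counters=[1,0,0,0,0,2,2,0,2,3,2,0,0,1,3,0,1,2,1,2,1,2,2,1,4,1,2]
Step 8: insert ptx at [4, 15, 21, 22, 24] -> counters=[1,0,0,0,1,2,2,0,2,3,2,0,0,1,3,1,1,2,1,2,1,3,3,1,5,1,2]
Step 9: insert p at [8, 9, 10, 14, 19] -> counters=[1,0,0,0,1,2,2,0,3,4,3,0,0,1,4,1,1,2,1,3,1,3,3,1,5,1,2]
Step 10: insert hu at [10, 18, 22, 24, 26] -> counters=[1,0,0,0,1,2,2,0,3,4,4,0,0,1,4,1,1,2,2,3,1,3,4,1,6,1,3]
Step 11: insert ptx at [4, 15, 21, 22, 24] -> counters=[1,0,0,0,2,2,2,0,3,4,4,0,0,1,4,2,1,2,2,3,1,4,5,1,7,1,3]
Step 12: insert hu at [10, 18, 22, 24, 26] -> counters=[1,0,0,0,2,2,2,0,3,4,5,0,0,1,4,2,1,2,3,3,1,4,6,1,8,1,4]
Step 13: insert d at [5, 9, 14, 17, 23] -> counters=[1,0,0,0,2,3,2,0,3,5,5,0,0,1,5,2,1,3,3,3,1,4,6,2,8,1,4]
Step 14: insert p at [8, 9, 10, 14, 19] -> counters=[1,0,0,0,2,3,2,0,4,6,6,0,0,1,6,2,1,3,3,4,1,4,6,2,8,1,4]
Step 15: insert hs at [17, 19, 20, 21, 24] -> counters=[1,0,0,0,2,3,2,0,4,6,6,0,0,1,6,2,1,4,3,5,2,5,6,2,9,1,4]
Step 16: insert wk at [0, 8, 13, 22, 24] -> counters=[2,0,0,0,2,3,2,0,5,6,6,0,0,2,6,2,1,4,3,5,2,5,7,2,10,1,4]
Step 17: insert p at [8, 9, 10, 14, 19] -> counters=[2,0,0,0,2,3,2,0,6,7,7,0,0,2,7,2,1,4,3,6,2,5,7,2,10,1,4]
Final counters=[2,0,0,0,2,3,2,0,6,7,7,0,0,2,7,2,1,4,3,6,2,5,7,2,10,1,4] -> counters[10]=7

Answer: 7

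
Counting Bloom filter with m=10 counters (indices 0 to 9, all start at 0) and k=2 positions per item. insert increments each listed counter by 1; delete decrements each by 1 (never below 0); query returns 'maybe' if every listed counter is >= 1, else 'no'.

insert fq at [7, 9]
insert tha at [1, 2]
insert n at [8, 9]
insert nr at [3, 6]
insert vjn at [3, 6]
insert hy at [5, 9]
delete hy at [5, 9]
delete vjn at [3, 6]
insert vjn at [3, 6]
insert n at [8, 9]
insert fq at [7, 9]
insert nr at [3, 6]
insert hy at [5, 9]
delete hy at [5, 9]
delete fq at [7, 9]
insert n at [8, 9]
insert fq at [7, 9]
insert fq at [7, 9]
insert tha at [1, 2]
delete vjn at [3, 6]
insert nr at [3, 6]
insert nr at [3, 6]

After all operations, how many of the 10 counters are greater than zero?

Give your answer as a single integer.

Step 1: insert fq at [7, 9] -> counters=[0,0,0,0,0,0,0,1,0,1]
Step 2: insert tha at [1, 2] -> counters=[0,1,1,0,0,0,0,1,0,1]
Step 3: insert n at [8, 9] -> counters=[0,1,1,0,0,0,0,1,1,2]
Step 4: insert nr at [3, 6] -> counters=[0,1,1,1,0,0,1,1,1,2]
Step 5: insert vjn at [3, 6] -> counters=[0,1,1,2,0,0,2,1,1,2]
Step 6: insert hy at [5, 9] -> counters=[0,1,1,2,0,1,2,1,1,3]
Step 7: delete hy at [5, 9] -> counters=[0,1,1,2,0,0,2,1,1,2]
Step 8: delete vjn at [3, 6] -> counters=[0,1,1,1,0,0,1,1,1,2]
Step 9: insert vjn at [3, 6] -> counters=[0,1,1,2,0,0,2,1,1,2]
Step 10: insert n at [8, 9] -> counters=[0,1,1,2,0,0,2,1,2,3]
Step 11: insert fq at [7, 9] -> counters=[0,1,1,2,0,0,2,2,2,4]
Step 12: insert nr at [3, 6] -> counters=[0,1,1,3,0,0,3,2,2,4]
Step 13: insert hy at [5, 9] -> counters=[0,1,1,3,0,1,3,2,2,5]
Step 14: delete hy at [5, 9] -> counters=[0,1,1,3,0,0,3,2,2,4]
Step 15: delete fq at [7, 9] -> counters=[0,1,1,3,0,0,3,1,2,3]
Step 16: insert n at [8, 9] -> counters=[0,1,1,3,0,0,3,1,3,4]
Step 17: insert fq at [7, 9] -> counters=[0,1,1,3,0,0,3,2,3,5]
Step 18: insert fq at [7, 9] -> counters=[0,1,1,3,0,0,3,3,3,6]
Step 19: insert tha at [1, 2] -> counters=[0,2,2,3,0,0,3,3,3,6]
Step 20: delete vjn at [3, 6] -> counters=[0,2,2,2,0,0,2,3,3,6]
Step 21: insert nr at [3, 6] -> counters=[0,2,2,3,0,0,3,3,3,6]
Step 22: insert nr at [3, 6] -> counters=[0,2,2,4,0,0,4,3,3,6]
Final counters=[0,2,2,4,0,0,4,3,3,6] -> 7 nonzero

Answer: 7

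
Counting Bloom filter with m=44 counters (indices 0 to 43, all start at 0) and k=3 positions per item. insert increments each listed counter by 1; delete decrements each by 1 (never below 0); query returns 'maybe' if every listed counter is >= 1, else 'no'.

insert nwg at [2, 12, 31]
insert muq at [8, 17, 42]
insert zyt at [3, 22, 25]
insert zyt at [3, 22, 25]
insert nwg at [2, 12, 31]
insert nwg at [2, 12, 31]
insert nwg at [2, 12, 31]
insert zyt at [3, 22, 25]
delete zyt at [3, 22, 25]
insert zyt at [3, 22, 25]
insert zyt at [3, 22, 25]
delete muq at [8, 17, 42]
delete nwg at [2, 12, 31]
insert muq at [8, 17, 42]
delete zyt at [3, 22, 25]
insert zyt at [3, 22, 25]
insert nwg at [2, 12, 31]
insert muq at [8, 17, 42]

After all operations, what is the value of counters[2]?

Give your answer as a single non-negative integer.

Answer: 4

Derivation:
Step 1: insert nwg at [2, 12, 31] -> counters=[0,0,1,0,0,0,0,0,0,0,0,0,1,0,0,0,0,0,0,0,0,0,0,0,0,0,0,0,0,0,0,1,0,0,0,0,0,0,0,0,0,0,0,0]
Step 2: insert muq at [8, 17, 42] -> counters=[0,0,1,0,0,0,0,0,1,0,0,0,1,0,0,0,0,1,0,0,0,0,0,0,0,0,0,0,0,0,0,1,0,0,0,0,0,0,0,0,0,0,1,0]
Step 3: insert zyt at [3, 22, 25] -> counters=[0,0,1,1,0,0,0,0,1,0,0,0,1,0,0,0,0,1,0,0,0,0,1,0,0,1,0,0,0,0,0,1,0,0,0,0,0,0,0,0,0,0,1,0]
Step 4: insert zyt at [3, 22, 25] -> counters=[0,0,1,2,0,0,0,0,1,0,0,0,1,0,0,0,0,1,0,0,0,0,2,0,0,2,0,0,0,0,0,1,0,0,0,0,0,0,0,0,0,0,1,0]
Step 5: insert nwg at [2, 12, 31] -> counters=[0,0,2,2,0,0,0,0,1,0,0,0,2,0,0,0,0,1,0,0,0,0,2,0,0,2,0,0,0,0,0,2,0,0,0,0,0,0,0,0,0,0,1,0]
Step 6: insert nwg at [2, 12, 31] -> counters=[0,0,3,2,0,0,0,0,1,0,0,0,3,0,0,0,0,1,0,0,0,0,2,0,0,2,0,0,0,0,0,3,0,0,0,0,0,0,0,0,0,0,1,0]
Step 7: insert nwg at [2, 12, 31] -> counters=[0,0,4,2,0,0,0,0,1,0,0,0,4,0,0,0,0,1,0,0,0,0,2,0,0,2,0,0,0,0,0,4,0,0,0,0,0,0,0,0,0,0,1,0]
Step 8: insert zyt at [3, 22, 25] -> counters=[0,0,4,3,0,0,0,0,1,0,0,0,4,0,0,0,0,1,0,0,0,0,3,0,0,3,0,0,0,0,0,4,0,0,0,0,0,0,0,0,0,0,1,0]
Step 9: delete zyt at [3, 22, 25] -> counters=[0,0,4,2,0,0,0,0,1,0,0,0,4,0,0,0,0,1,0,0,0,0,2,0,0,2,0,0,0,0,0,4,0,0,0,0,0,0,0,0,0,0,1,0]
Step 10: insert zyt at [3, 22, 25] -> counters=[0,0,4,3,0,0,0,0,1,0,0,0,4,0,0,0,0,1,0,0,0,0,3,0,0,3,0,0,0,0,0,4,0,0,0,0,0,0,0,0,0,0,1,0]
Step 11: insert zyt at [3, 22, 25] -> counters=[0,0,4,4,0,0,0,0,1,0,0,0,4,0,0,0,0,1,0,0,0,0,4,0,0,4,0,0,0,0,0,4,0,0,0,0,0,0,0,0,0,0,1,0]
Step 12: delete muq at [8, 17, 42] -> counters=[0,0,4,4,0,0,0,0,0,0,0,0,4,0,0,0,0,0,0,0,0,0,4,0,0,4,0,0,0,0,0,4,0,0,0,0,0,0,0,0,0,0,0,0]
Step 13: delete nwg at [2, 12, 31] -> counters=[0,0,3,4,0,0,0,0,0,0,0,0,3,0,0,0,0,0,0,0,0,0,4,0,0,4,0,0,0,0,0,3,0,0,0,0,0,0,0,0,0,0,0,0]
Step 14: insert muq at [8, 17, 42] -> counters=[0,0,3,4,0,0,0,0,1,0,0,0,3,0,0,0,0,1,0,0,0,0,4,0,0,4,0,0,0,0,0,3,0,0,0,0,0,0,0,0,0,0,1,0]
Step 15: delete zyt at [3, 22, 25] -> counters=[0,0,3,3,0,0,0,0,1,0,0,0,3,0,0,0,0,1,0,0,0,0,3,0,0,3,0,0,0,0,0,3,0,0,0,0,0,0,0,0,0,0,1,0]
Step 16: insert zyt at [3, 22, 25] -> counters=[0,0,3,4,0,0,0,0,1,0,0,0,3,0,0,0,0,1,0,0,0,0,4,0,0,4,0,0,0,0,0,3,0,0,0,0,0,0,0,0,0,0,1,0]
Step 17: insert nwg at [2, 12, 31] -> counters=[0,0,4,4,0,0,0,0,1,0,0,0,4,0,0,0,0,1,0,0,0,0,4,0,0,4,0,0,0,0,0,4,0,0,0,0,0,0,0,0,0,0,1,0]
Step 18: insert muq at [8, 17, 42] -> counters=[0,0,4,4,0,0,0,0,2,0,0,0,4,0,0,0,0,2,0,0,0,0,4,0,0,4,0,0,0,0,0,4,0,0,0,0,0,0,0,0,0,0,2,0]
Final counters=[0,0,4,4,0,0,0,0,2,0,0,0,4,0,0,0,0,2,0,0,0,0,4,0,0,4,0,0,0,0,0,4,0,0,0,0,0,0,0,0,0,0,2,0] -> counters[2]=4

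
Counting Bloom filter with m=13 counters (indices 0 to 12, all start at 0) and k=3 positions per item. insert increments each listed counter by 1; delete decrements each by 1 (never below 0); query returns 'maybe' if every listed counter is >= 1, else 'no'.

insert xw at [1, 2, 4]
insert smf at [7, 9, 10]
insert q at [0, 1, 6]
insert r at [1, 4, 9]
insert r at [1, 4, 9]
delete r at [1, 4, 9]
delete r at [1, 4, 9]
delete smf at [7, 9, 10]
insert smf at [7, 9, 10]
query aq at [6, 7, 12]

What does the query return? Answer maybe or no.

Answer: no

Derivation:
Step 1: insert xw at [1, 2, 4] -> counters=[0,1,1,0,1,0,0,0,0,0,0,0,0]
Step 2: insert smf at [7, 9, 10] -> counters=[0,1,1,0,1,0,0,1,0,1,1,0,0]
Step 3: insert q at [0, 1, 6] -> counters=[1,2,1,0,1,0,1,1,0,1,1,0,0]
Step 4: insert r at [1, 4, 9] -> counters=[1,3,1,0,2,0,1,1,0,2,1,0,0]
Step 5: insert r at [1, 4, 9] -> counters=[1,4,1,0,3,0,1,1,0,3,1,0,0]
Step 6: delete r at [1, 4, 9] -> counters=[1,3,1,0,2,0,1,1,0,2,1,0,0]
Step 7: delete r at [1, 4, 9] -> counters=[1,2,1,0,1,0,1,1,0,1,1,0,0]
Step 8: delete smf at [7, 9, 10] -> counters=[1,2,1,0,1,0,1,0,0,0,0,0,0]
Step 9: insert smf at [7, 9, 10] -> counters=[1,2,1,0,1,0,1,1,0,1,1,0,0]
Query aq: check counters[6]=1 counters[7]=1 counters[12]=0 -> no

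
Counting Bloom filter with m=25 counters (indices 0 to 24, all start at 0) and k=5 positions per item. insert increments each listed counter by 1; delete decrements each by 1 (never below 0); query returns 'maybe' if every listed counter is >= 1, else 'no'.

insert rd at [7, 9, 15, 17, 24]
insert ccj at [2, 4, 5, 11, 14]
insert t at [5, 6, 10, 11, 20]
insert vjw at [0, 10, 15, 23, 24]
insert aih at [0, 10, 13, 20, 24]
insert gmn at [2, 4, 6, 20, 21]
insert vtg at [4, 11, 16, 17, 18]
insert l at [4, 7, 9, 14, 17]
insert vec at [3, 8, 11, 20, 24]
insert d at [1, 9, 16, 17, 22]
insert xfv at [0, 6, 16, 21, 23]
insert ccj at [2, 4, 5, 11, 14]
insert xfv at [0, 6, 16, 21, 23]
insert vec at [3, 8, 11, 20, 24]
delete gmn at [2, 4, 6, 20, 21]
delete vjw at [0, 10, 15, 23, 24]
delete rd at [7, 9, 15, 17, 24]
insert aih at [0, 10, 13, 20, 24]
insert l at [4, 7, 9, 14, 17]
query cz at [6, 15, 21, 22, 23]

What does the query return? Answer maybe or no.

Step 1: insert rd at [7, 9, 15, 17, 24] -> counters=[0,0,0,0,0,0,0,1,0,1,0,0,0,0,0,1,0,1,0,0,0,0,0,0,1]
Step 2: insert ccj at [2, 4, 5, 11, 14] -> counters=[0,0,1,0,1,1,0,1,0,1,0,1,0,0,1,1,0,1,0,0,0,0,0,0,1]
Step 3: insert t at [5, 6, 10, 11, 20] -> counters=[0,0,1,0,1,2,1,1,0,1,1,2,0,0,1,1,0,1,0,0,1,0,0,0,1]
Step 4: insert vjw at [0, 10, 15, 23, 24] -> counters=[1,0,1,0,1,2,1,1,0,1,2,2,0,0,1,2,0,1,0,0,1,0,0,1,2]
Step 5: insert aih at [0, 10, 13, 20, 24] -> counters=[2,0,1,0,1,2,1,1,0,1,3,2,0,1,1,2,0,1,0,0,2,0,0,1,3]
Step 6: insert gmn at [2, 4, 6, 20, 21] -> counters=[2,0,2,0,2,2,2,1,0,1,3,2,0,1,1,2,0,1,0,0,3,1,0,1,3]
Step 7: insert vtg at [4, 11, 16, 17, 18] -> counters=[2,0,2,0,3,2,2,1,0,1,3,3,0,1,1,2,1,2,1,0,3,1,0,1,3]
Step 8: insert l at [4, 7, 9, 14, 17] -> counters=[2,0,2,0,4,2,2,2,0,2,3,3,0,1,2,2,1,3,1,0,3,1,0,1,3]
Step 9: insert vec at [3, 8, 11, 20, 24] -> counters=[2,0,2,1,4,2,2,2,1,2,3,4,0,1,2,2,1,3,1,0,4,1,0,1,4]
Step 10: insert d at [1, 9, 16, 17, 22] -> counters=[2,1,2,1,4,2,2,2,1,3,3,4,0,1,2,2,2,4,1,0,4,1,1,1,4]
Step 11: insert xfv at [0, 6, 16, 21, 23] -> counters=[3,1,2,1,4,2,3,2,1,3,3,4,0,1,2,2,3,4,1,0,4,2,1,2,4]
Step 12: insert ccj at [2, 4, 5, 11, 14] -> counters=[3,1,3,1,5,3,3,2,1,3,3,5,0,1,3,2,3,4,1,0,4,2,1,2,4]
Step 13: insert xfv at [0, 6, 16, 21, 23] -> counters=[4,1,3,1,5,3,4,2,1,3,3,5,0,1,3,2,4,4,1,0,4,3,1,3,4]
Step 14: insert vec at [3, 8, 11, 20, 24] -> counters=[4,1,3,2,5,3,4,2,2,3,3,6,0,1,3,2,4,4,1,0,5,3,1,3,5]
Step 15: delete gmn at [2, 4, 6, 20, 21] -> counters=[4,1,2,2,4,3,3,2,2,3,3,6,0,1,3,2,4,4,1,0,4,2,1,3,5]
Step 16: delete vjw at [0, 10, 15, 23, 24] -> counters=[3,1,2,2,4,3,3,2,2,3,2,6,0,1,3,1,4,4,1,0,4,2,1,2,4]
Step 17: delete rd at [7, 9, 15, 17, 24] -> counters=[3,1,2,2,4,3,3,1,2,2,2,6,0,1,3,0,4,3,1,0,4,2,1,2,3]
Step 18: insert aih at [0, 10, 13, 20, 24] -> counters=[4,1,2,2,4,3,3,1,2,2,3,6,0,2,3,0,4,3,1,0,5,2,1,2,4]
Step 19: insert l at [4, 7, 9, 14, 17] -> counters=[4,1,2,2,5,3,3,2,2,3,3,6,0,2,4,0,4,4,1,0,5,2,1,2,4]
Query cz: check counters[6]=3 counters[15]=0 counters[21]=2 counters[22]=1 counters[23]=2 -> no

Answer: no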